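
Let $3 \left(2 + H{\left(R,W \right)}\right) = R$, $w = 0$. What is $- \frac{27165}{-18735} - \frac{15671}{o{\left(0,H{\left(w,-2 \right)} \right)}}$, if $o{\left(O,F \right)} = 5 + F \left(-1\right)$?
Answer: $- \frac{19560402}{8743} \approx -2237.3$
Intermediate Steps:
$H{\left(R,W \right)} = -2 + \frac{R}{3}$
$o{\left(O,F \right)} = 5 - F$
$- \frac{27165}{-18735} - \frac{15671}{o{\left(0,H{\left(w,-2 \right)} \right)}} = - \frac{27165}{-18735} - \frac{15671}{5 - \left(-2 + \frac{1}{3} \cdot 0\right)} = \left(-27165\right) \left(- \frac{1}{18735}\right) - \frac{15671}{5 - \left(-2 + 0\right)} = \frac{1811}{1249} - \frac{15671}{5 - -2} = \frac{1811}{1249} - \frac{15671}{5 + 2} = \frac{1811}{1249} - \frac{15671}{7} = - \frac{19560402}{8743}$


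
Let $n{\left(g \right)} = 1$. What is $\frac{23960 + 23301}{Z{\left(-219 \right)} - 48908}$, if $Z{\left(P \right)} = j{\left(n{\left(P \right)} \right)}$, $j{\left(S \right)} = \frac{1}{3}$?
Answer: $- \frac{141783}{146723} \approx -0.96633$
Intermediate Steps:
$j{\left(S \right)} = \frac{1}{3}$
$Z{\left(P \right)} = \frac{1}{3}$
$\frac{23960 + 23301}{Z{\left(-219 \right)} - 48908} = \frac{23960 + 23301}{\frac{1}{3} - 48908} = \frac{47261}{- \frac{146723}{3}} = 47261 \left(- \frac{3}{146723}\right) = - \frac{141783}{146723}$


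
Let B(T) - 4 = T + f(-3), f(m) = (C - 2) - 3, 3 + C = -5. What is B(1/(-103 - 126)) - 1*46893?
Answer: -10740559/229 ≈ -46902.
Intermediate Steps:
C = -8 (C = -3 - 5 = -8)
f(m) = -13 (f(m) = (-8 - 2) - 3 = -10 - 3 = -13)
B(T) = -9 + T (B(T) = 4 + (T - 13) = 4 + (-13 + T) = -9 + T)
B(1/(-103 - 126)) - 1*46893 = (-9 + 1/(-103 - 126)) - 1*46893 = (-9 + 1/(-229)) - 46893 = (-9 - 1/229) - 46893 = -2062/229 - 46893 = -10740559/229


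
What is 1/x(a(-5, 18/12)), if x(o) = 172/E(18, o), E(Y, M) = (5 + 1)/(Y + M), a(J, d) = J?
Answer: 3/1118 ≈ 0.0026834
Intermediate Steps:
E(Y, M) = 6/(M + Y)
x(o) = 516 + 86*o/3 (x(o) = 172/((6/(o + 18))) = 172/((6/(18 + o))) = 172*(3 + o/6) = 516 + 86*o/3)
1/x(a(-5, 18/12)) = 1/(516 + (86/3)*(-5)) = 1/(516 - 430/3) = 1/(1118/3) = 3/1118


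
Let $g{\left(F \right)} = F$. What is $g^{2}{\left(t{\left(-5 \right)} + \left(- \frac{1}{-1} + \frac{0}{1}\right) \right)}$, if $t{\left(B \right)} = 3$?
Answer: $16$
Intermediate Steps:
$g^{2}{\left(t{\left(-5 \right)} + \left(- \frac{1}{-1} + \frac{0}{1}\right) \right)} = \left(3 + \left(- \frac{1}{-1} + \frac{0}{1}\right)\right)^{2} = \left(3 + \left(\left(-1\right) \left(-1\right) + 0 \cdot 1\right)\right)^{2} = \left(3 + \left(1 + 0\right)\right)^{2} = \left(3 + 1\right)^{2} = 4^{2} = 16$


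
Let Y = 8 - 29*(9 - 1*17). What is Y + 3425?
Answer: 3665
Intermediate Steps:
Y = 240 (Y = 8 - 29*(9 - 17) = 8 - 29*(-8) = 8 + 232 = 240)
Y + 3425 = 240 + 3425 = 3665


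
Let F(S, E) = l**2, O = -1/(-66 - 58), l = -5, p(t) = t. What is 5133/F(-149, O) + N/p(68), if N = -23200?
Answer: -57739/425 ≈ -135.86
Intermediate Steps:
O = 1/124 (O = -1/(-124) = -1*(-1/124) = 1/124 ≈ 0.0080645)
F(S, E) = 25 (F(S, E) = (-5)**2 = 25)
5133/F(-149, O) + N/p(68) = 5133/25 - 23200/68 = 5133*(1/25) - 23200*1/68 = 5133/25 - 5800/17 = -57739/425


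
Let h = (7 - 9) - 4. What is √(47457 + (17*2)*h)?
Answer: √47253 ≈ 217.38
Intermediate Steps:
h = -6 (h = -2 - 4 = -6)
√(47457 + (17*2)*h) = √(47457 + (17*2)*(-6)) = √(47457 + 34*(-6)) = √(47457 - 204) = √47253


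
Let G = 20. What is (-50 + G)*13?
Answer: -390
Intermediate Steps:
(-50 + G)*13 = (-50 + 20)*13 = -30*13 = -390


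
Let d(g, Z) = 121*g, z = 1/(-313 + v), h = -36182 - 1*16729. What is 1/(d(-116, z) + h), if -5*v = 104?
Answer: -1/66947 ≈ -1.4937e-5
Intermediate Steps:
v = -104/5 (v = -⅕*104 = -104/5 ≈ -20.800)
h = -52911 (h = -36182 - 16729 = -52911)
z = -5/1669 (z = 1/(-313 - 104/5) = 1/(-1669/5) = -5/1669 ≈ -0.0029958)
1/(d(-116, z) + h) = 1/(121*(-116) - 52911) = 1/(-14036 - 52911) = 1/(-66947) = -1/66947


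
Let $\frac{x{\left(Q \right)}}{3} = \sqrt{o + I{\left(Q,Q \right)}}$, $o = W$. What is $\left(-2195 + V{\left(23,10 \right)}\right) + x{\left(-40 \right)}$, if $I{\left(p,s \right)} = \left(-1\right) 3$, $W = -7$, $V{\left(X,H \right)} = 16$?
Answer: $-2179 + 3 i \sqrt{10} \approx -2179.0 + 9.4868 i$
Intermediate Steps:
$I{\left(p,s \right)} = -3$
$o = -7$
$x{\left(Q \right)} = 3 i \sqrt{10}$ ($x{\left(Q \right)} = 3 \sqrt{-7 - 3} = 3 \sqrt{-10} = 3 i \sqrt{10}$)
$\left(-2195 + V{\left(23,10 \right)}\right) + x{\left(-40 \right)} = \left(-2195 + 16\right) + 3 i \sqrt{10} = -2179 + 3 i \sqrt{10}$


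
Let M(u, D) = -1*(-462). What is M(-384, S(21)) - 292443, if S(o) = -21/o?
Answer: -291981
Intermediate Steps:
M(u, D) = 462
M(-384, S(21)) - 292443 = 462 - 292443 = -291981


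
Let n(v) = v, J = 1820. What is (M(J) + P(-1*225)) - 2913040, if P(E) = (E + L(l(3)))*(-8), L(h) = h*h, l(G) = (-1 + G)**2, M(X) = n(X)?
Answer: -2909548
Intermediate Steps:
M(X) = X
L(h) = h**2
P(E) = -128 - 8*E (P(E) = (E + ((-1 + 3)**2)**2)*(-8) = (E + (2**2)**2)*(-8) = (E + 4**2)*(-8) = (E + 16)*(-8) = (16 + E)*(-8) = -128 - 8*E)
(M(J) + P(-1*225)) - 2913040 = (1820 + (-128 - (-8)*225)) - 2913040 = (1820 + (-128 - 8*(-225))) - 2913040 = (1820 + (-128 + 1800)) - 2913040 = (1820 + 1672) - 2913040 = 3492 - 2913040 = -2909548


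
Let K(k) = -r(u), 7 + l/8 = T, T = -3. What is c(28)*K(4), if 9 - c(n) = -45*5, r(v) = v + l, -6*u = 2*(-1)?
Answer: 18642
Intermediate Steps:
u = 1/3 (u = -(-1)/3 = -1/6*(-2) = 1/3 ≈ 0.33333)
l = -80 (l = -56 + 8*(-3) = -56 - 24 = -80)
r(v) = -80 + v (r(v) = v - 80 = -80 + v)
c(n) = 234 (c(n) = 9 - (-45)*5 = 9 - 1*(-225) = 9 + 225 = 234)
K(k) = 239/3 (K(k) = -(-80 + 1/3) = -1*(-239/3) = 239/3)
c(28)*K(4) = 234*(239/3) = 18642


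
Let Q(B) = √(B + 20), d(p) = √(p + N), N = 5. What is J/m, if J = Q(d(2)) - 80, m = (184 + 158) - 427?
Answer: 16/17 - √(20 + √7)/85 ≈ 0.88519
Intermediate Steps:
d(p) = √(5 + p) (d(p) = √(p + 5) = √(5 + p))
m = -85 (m = 342 - 427 = -85)
Q(B) = √(20 + B)
J = -80 + √(20 + √7) (J = √(20 + √(5 + 2)) - 80 = √(20 + √7) - 80 = -80 + √(20 + √7) ≈ -75.241)
J/m = (-80 + √(20 + √7))/(-85) = (-80 + √(20 + √7))*(-1/85) = 16/17 - √(20 + √7)/85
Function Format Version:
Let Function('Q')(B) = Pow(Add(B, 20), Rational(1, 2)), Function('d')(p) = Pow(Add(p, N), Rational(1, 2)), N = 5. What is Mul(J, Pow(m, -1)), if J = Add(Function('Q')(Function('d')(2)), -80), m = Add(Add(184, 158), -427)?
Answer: Add(Rational(16, 17), Mul(Rational(-1, 85), Pow(Add(20, Pow(7, Rational(1, 2))), Rational(1, 2)))) ≈ 0.88519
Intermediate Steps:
Function('d')(p) = Pow(Add(5, p), Rational(1, 2)) (Function('d')(p) = Pow(Add(p, 5), Rational(1, 2)) = Pow(Add(5, p), Rational(1, 2)))
m = -85 (m = Add(342, -427) = -85)
Function('Q')(B) = Pow(Add(20, B), Rational(1, 2))
J = Add(-80, Pow(Add(20, Pow(7, Rational(1, 2))), Rational(1, 2))) (J = Add(Pow(Add(20, Pow(Add(5, 2), Rational(1, 2))), Rational(1, 2)), -80) = Add(Pow(Add(20, Pow(7, Rational(1, 2))), Rational(1, 2)), -80) = Add(-80, Pow(Add(20, Pow(7, Rational(1, 2))), Rational(1, 2))) ≈ -75.241)
Mul(J, Pow(m, -1)) = Mul(Add(-80, Pow(Add(20, Pow(7, Rational(1, 2))), Rational(1, 2))), Pow(-85, -1)) = Mul(Add(-80, Pow(Add(20, Pow(7, Rational(1, 2))), Rational(1, 2))), Rational(-1, 85)) = Add(Rational(16, 17), Mul(Rational(-1, 85), Pow(Add(20, Pow(7, Rational(1, 2))), Rational(1, 2))))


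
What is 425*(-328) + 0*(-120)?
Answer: -139400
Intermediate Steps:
425*(-328) + 0*(-120) = -139400 + 0 = -139400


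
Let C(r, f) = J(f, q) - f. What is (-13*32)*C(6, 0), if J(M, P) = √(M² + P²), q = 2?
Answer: -832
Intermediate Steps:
C(r, f) = √(4 + f²) - f (C(r, f) = √(f² + 2²) - f = √(f² + 4) - f = √(4 + f²) - f)
(-13*32)*C(6, 0) = (-13*32)*(√(4 + 0²) - 1*0) = -416*(√(4 + 0) + 0) = -416*(√4 + 0) = -416*(2 + 0) = -416*2 = -832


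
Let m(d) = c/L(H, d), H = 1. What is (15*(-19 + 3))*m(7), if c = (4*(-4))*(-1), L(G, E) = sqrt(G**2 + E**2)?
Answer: -384*sqrt(2) ≈ -543.06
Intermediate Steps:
L(G, E) = sqrt(E**2 + G**2)
c = 16 (c = -16*(-1) = 16)
m(d) = 16/sqrt(1 + d**2) (m(d) = 16/(sqrt(d**2 + 1**2)) = 16/(sqrt(d**2 + 1)) = 16/(sqrt(1 + d**2)) = 16/sqrt(1 + d**2))
(15*(-19 + 3))*m(7) = (15*(-19 + 3))*(16/sqrt(1 + 7**2)) = (15*(-16))*(16/sqrt(1 + 49)) = -3840/sqrt(50) = -3840*sqrt(2)/10 = -384*sqrt(2)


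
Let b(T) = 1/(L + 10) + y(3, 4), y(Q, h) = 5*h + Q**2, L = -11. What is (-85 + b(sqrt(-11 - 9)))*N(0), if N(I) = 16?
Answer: -912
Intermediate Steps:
y(Q, h) = Q**2 + 5*h
b(T) = 28 (b(T) = 1/(-11 + 10) + (3**2 + 5*4) = 1/(-1) + (9 + 20) = -1 + 29 = 28)
(-85 + b(sqrt(-11 - 9)))*N(0) = (-85 + 28)*16 = -57*16 = -912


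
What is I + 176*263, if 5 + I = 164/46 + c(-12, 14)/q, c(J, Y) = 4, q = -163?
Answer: 173528241/3749 ≈ 46287.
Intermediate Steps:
I = -5471/3749 (I = -5 + (164/46 + 4/(-163)) = -5 + (164*(1/46) + 4*(-1/163)) = -5 + (82/23 - 4/163) = -5 + 13274/3749 = -5471/3749 ≈ -1.4593)
I + 176*263 = -5471/3749 + 176*263 = -5471/3749 + 46288 = 173528241/3749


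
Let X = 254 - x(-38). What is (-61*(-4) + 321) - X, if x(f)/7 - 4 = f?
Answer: 73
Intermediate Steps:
x(f) = 28 + 7*f
X = 492 (X = 254 - (28 + 7*(-38)) = 254 - (28 - 266) = 254 - 1*(-238) = 254 + 238 = 492)
(-61*(-4) + 321) - X = (-61*(-4) + 321) - 1*492 = (244 + 321) - 492 = 565 - 492 = 73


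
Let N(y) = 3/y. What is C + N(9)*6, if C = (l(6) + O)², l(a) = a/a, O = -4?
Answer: 11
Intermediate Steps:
l(a) = 1
C = 9 (C = (1 - 4)² = (-3)² = 9)
C + N(9)*6 = 9 + (3/9)*6 = 9 + (3*(⅑))*6 = 9 + (⅓)*6 = 9 + 2 = 11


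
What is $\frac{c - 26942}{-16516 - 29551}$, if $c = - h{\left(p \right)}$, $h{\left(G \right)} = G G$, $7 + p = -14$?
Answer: $\frac{27383}{46067} \approx 0.59442$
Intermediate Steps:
$p = -21$ ($p = -7 - 14 = -21$)
$h{\left(G \right)} = G^{2}$
$c = -441$ ($c = - \left(-21\right)^{2} = \left(-1\right) 441 = -441$)
$\frac{c - 26942}{-16516 - 29551} = \frac{-441 - 26942}{-16516 - 29551} = - \frac{27383}{-46067} = \left(-27383\right) \left(- \frac{1}{46067}\right) = \frac{27383}{46067}$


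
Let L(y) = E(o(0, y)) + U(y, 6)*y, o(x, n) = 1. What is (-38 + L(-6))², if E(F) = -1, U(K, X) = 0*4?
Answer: 1521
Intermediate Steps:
U(K, X) = 0
L(y) = -1 (L(y) = -1 + 0*y = -1 + 0 = -1)
(-38 + L(-6))² = (-38 - 1)² = (-39)² = 1521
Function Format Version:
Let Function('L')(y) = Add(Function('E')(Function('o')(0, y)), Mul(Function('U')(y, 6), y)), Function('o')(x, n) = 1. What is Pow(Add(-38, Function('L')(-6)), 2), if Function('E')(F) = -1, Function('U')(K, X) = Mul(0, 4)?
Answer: 1521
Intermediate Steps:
Function('U')(K, X) = 0
Function('L')(y) = -1 (Function('L')(y) = Add(-1, Mul(0, y)) = Add(-1, 0) = -1)
Pow(Add(-38, Function('L')(-6)), 2) = Pow(Add(-38, -1), 2) = Pow(-39, 2) = 1521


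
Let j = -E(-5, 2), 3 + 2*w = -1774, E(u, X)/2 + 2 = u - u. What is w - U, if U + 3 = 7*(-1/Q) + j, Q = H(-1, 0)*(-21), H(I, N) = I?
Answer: -5335/6 ≈ -889.17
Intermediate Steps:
E(u, X) = -4 (E(u, X) = -4 + 2*(u - u) = -4 + 2*0 = -4 + 0 = -4)
w = -1777/2 (w = -3/2 + (1/2)*(-1774) = -3/2 - 887 = -1777/2 ≈ -888.50)
Q = 21 (Q = -1*(-21) = 21)
j = 4 (j = -1*(-4) = 4)
U = 2/3 (U = -3 + (7*(-1/21) + 4) = -3 + (-1/3 + 4) = -3 + 11/3 = 2/3 ≈ 0.66667)
w - U = -1777/2 - 1*2/3 = -1777/2 - 2/3 = -5335/6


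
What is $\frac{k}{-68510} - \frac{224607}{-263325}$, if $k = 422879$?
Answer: $- \frac{6397785807}{1202693050} \approx -5.3195$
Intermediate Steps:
$\frac{k}{-68510} - \frac{224607}{-263325} = \frac{422879}{-68510} - \frac{224607}{-263325} = 422879 \left(- \frac{1}{68510}\right) - - \frac{74869}{87775} = - \frac{422879}{68510} + \frac{74869}{87775} = - \frac{6397785807}{1202693050}$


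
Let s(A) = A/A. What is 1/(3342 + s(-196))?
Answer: 1/3343 ≈ 0.00029913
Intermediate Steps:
s(A) = 1
1/(3342 + s(-196)) = 1/(3342 + 1) = 1/3343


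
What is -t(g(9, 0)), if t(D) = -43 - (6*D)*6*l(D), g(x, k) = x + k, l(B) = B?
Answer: 2959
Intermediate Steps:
g(x, k) = k + x
t(D) = -43 - 36*D² (t(D) = -43 - (6*D)*6*D = -43 - 36*D*D = -43 - 36*D²)
-t(g(9, 0)) = -(-43 - 36*(0 + 9)²) = -(-43 - 36*9²) = -(-43 - 36*81) = -(-43 - 2916) = -1*(-2959) = 2959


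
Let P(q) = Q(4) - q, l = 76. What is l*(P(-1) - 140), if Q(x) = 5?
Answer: -10184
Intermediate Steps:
P(q) = 5 - q
l*(P(-1) - 140) = 76*((5 - 1*(-1)) - 140) = 76*((5 + 1) - 140) = 76*(6 - 140) = 76*(-134) = -10184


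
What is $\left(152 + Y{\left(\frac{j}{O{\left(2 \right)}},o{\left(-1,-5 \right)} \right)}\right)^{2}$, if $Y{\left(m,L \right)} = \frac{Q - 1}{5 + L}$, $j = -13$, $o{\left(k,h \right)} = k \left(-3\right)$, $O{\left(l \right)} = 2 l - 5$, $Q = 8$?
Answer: $\frac{1495729}{64} \approx 23371.0$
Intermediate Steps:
$O{\left(l \right)} = -5 + 2 l$
$o{\left(k,h \right)} = - 3 k$
$Y{\left(m,L \right)} = \frac{7}{5 + L}$ ($Y{\left(m,L \right)} = \frac{8 - 1}{5 + L} = \frac{7}{5 + L}$)
$\left(152 + Y{\left(\frac{j}{O{\left(2 \right)}},o{\left(-1,-5 \right)} \right)}\right)^{2} = \left(152 + \frac{7}{5 - -3}\right)^{2} = \left(152 + \frac{7}{5 + 3}\right)^{2} = \left(152 + \frac{7}{8}\right)^{2} = \left(\frac{1223}{8}\right)^{2} = \frac{1495729}{64}$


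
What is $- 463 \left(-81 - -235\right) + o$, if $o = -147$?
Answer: $-71449$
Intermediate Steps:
$- 463 \left(-81 - -235\right) + o = - 463 \left(-81 - -235\right) - 147 = - 463 \left(-81 + 235\right) - 147 = \left(-463\right) 154 - 147 = -71302 - 147 = -71449$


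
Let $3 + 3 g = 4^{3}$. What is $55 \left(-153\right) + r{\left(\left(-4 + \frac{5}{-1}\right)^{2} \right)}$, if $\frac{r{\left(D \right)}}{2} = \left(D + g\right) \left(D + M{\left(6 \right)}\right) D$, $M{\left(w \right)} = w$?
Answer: $1419777$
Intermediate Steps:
$g = \frac{61}{3}$ ($g = -1 + \frac{4^{3}}{3} = -1 + \frac{1}{3} \cdot 64 = -1 + \frac{64}{3} = \frac{61}{3} \approx 20.333$)
$r{\left(D \right)} = 2 D \left(6 + D\right) \left(\frac{61}{3} + D\right)$ ($r{\left(D \right)} = 2 \left(D + \frac{61}{3}\right) \left(D + 6\right) D = 2 \left(\frac{61}{3} + D\right) \left(6 + D\right) D = 2 \left(6 + D\right) \left(\frac{61}{3} + D\right) D = 2 D \left(6 + D\right) \left(\frac{61}{3} + D\right)$)
$55 \left(-153\right) + r{\left(\left(-4 + \frac{5}{-1}\right)^{2} \right)} = 55 \left(-153\right) + \frac{2 \left(-4 + \frac{5}{-1}\right)^{2} \left(366 + 3 \left(\left(-4 + \frac{5}{-1}\right)^{2}\right)^{2} + 79 \left(-4 + \frac{5}{-1}\right)^{2}\right)}{3} = -8415 + \frac{2 \left(-4 + 5 \left(-1\right)\right)^{2} \left(366 + 3 \left(\left(-4 + 5 \left(-1\right)\right)^{2}\right)^{2} + 79 \left(-4 + 5 \left(-1\right)\right)^{2}\right)}{3} = -8415 + \frac{2 \left(-4 - 5\right)^{2} \left(366 + 3 \left(\left(-4 - 5\right)^{2}\right)^{2} + 79 \left(-4 - 5\right)^{2}\right)}{3} = -8415 + \frac{2 \left(-9\right)^{2} \left(366 + 3 \left(\left(-9\right)^{2}\right)^{2} + 79 \left(-9\right)^{2}\right)}{3} = -8415 + \frac{2}{3} \cdot 81 \left(366 + 3 \cdot 81^{2} + 79 \cdot 81\right) = -8415 + \frac{2}{3} \cdot 81 \left(366 + 3 \cdot 6561 + 6399\right) = -8415 + \frac{2}{3} \cdot 81 \left(366 + 19683 + 6399\right) = -8415 + \frac{2}{3} \cdot 81 \cdot 26448 = -8415 + 1428192 = 1419777$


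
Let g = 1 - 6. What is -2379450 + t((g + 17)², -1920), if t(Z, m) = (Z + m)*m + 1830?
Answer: 1032300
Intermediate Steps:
g = -5
t(Z, m) = 1830 + m*(Z + m) (t(Z, m) = m*(Z + m) + 1830 = 1830 + m*(Z + m))
-2379450 + t((g + 17)², -1920) = -2379450 + (1830 + (-1920)² + (-5 + 17)²*(-1920)) = -2379450 + (1830 + 3686400 + 12²*(-1920)) = -2379450 + (1830 + 3686400 + 144*(-1920)) = -2379450 + (1830 + 3686400 - 276480) = -2379450 + 3411750 = 1032300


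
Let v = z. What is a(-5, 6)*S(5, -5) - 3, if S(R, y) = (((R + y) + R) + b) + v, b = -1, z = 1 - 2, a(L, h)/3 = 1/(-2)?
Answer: -15/2 ≈ -7.5000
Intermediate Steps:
a(L, h) = -3/2 (a(L, h) = 3/(-2) = 3*(-½) = -3/2)
z = -1
v = -1
S(R, y) = -2 + y + 2*R (S(R, y) = (((R + y) + R) - 1) - 1 = ((y + 2*R) - 1) - 1 = (-1 + y + 2*R) - 1 = -2 + y + 2*R)
a(-5, 6)*S(5, -5) - 3 = -3*(-2 - 5 + 2*5)/2 - 3 = -3*(-2 - 5 + 10)/2 - 3 = -3/2*3 - 3 = -9/2 - 3 = -15/2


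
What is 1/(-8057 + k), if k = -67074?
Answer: -1/75131 ≈ -1.3310e-5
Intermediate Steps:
1/(-8057 + k) = 1/(-8057 - 67074) = 1/(-75131) = -1/75131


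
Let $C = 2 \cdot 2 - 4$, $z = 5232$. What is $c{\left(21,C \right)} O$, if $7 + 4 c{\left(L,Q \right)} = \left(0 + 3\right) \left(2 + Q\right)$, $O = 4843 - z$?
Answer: $\frac{389}{4} \approx 97.25$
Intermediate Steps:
$C = 0$ ($C = 4 - 4 = 0$)
$O = -389$ ($O = 4843 - 5232 = -389$)
$c{\left(L,Q \right)} = - \frac{1}{4} + \frac{3 Q}{4}$ ($c{\left(L,Q \right)} = - \frac{7}{4} + \frac{\left(0 + 3\right) \left(2 + Q\right)}{4} = - \frac{7}{4} + \frac{3 \left(2 + Q\right)}{4} = - \frac{7}{4} + \frac{6 + 3 Q}{4} = - \frac{7}{4} + \left(\frac{3}{2} + \frac{3 Q}{4}\right) = - \frac{1}{4} + \frac{3 Q}{4}$)
$c{\left(21,C \right)} O = \left(- \frac{1}{4} + \frac{3}{4} \cdot 0\right) \left(-389\right) = \left(- \frac{1}{4} + 0\right) \left(-389\right) = \left(- \frac{1}{4}\right) \left(-389\right) = \frac{389}{4}$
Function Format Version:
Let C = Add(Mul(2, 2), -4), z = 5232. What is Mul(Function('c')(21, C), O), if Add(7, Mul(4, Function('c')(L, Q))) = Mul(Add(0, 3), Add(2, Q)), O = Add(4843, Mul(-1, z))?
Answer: Rational(389, 4) ≈ 97.250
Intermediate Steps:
C = 0 (C = Add(4, -4) = 0)
O = -389 (O = Add(4843, Mul(-1, 5232)) = Add(4843, -5232) = -389)
Function('c')(L, Q) = Add(Rational(-1, 4), Mul(Rational(3, 4), Q)) (Function('c')(L, Q) = Add(Rational(-7, 4), Mul(Rational(1, 4), Mul(Add(0, 3), Add(2, Q)))) = Add(Rational(-7, 4), Mul(Rational(1, 4), Mul(3, Add(2, Q)))) = Add(Rational(-7, 4), Mul(Rational(1, 4), Add(6, Mul(3, Q)))) = Add(Rational(-7, 4), Add(Rational(3, 2), Mul(Rational(3, 4), Q))) = Add(Rational(-1, 4), Mul(Rational(3, 4), Q)))
Mul(Function('c')(21, C), O) = Mul(Add(Rational(-1, 4), Mul(Rational(3, 4), 0)), -389) = Mul(Add(Rational(-1, 4), 0), -389) = Mul(Rational(-1, 4), -389) = Rational(389, 4)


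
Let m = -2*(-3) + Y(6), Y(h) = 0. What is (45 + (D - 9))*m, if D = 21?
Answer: 342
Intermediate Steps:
m = 6 (m = -2*(-3) + 0 = 6 + 0 = 6)
(45 + (D - 9))*m = (45 + (21 - 9))*6 = (45 + 12)*6 = 57*6 = 342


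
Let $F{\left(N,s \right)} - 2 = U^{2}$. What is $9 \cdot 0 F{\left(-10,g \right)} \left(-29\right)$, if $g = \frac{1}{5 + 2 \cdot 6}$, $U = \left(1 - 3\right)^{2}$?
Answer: $0$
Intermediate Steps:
$U = 4$ ($U = \left(-2\right)^{2} = 4$)
$g = \frac{1}{17}$ ($g = \frac{1}{5 + 12} = \frac{1}{17} \approx 0.058824$)
$F{\left(N,s \right)} = 18$ ($F{\left(N,s \right)} = 2 + 4^{2} = 2 + 16 = 18$)
$9 \cdot 0 F{\left(-10,g \right)} \left(-29\right) = 9 \cdot 0 \cdot 18 \left(-29\right) = 0 \cdot 18 \left(-29\right) = 0 \left(-29\right) = 0$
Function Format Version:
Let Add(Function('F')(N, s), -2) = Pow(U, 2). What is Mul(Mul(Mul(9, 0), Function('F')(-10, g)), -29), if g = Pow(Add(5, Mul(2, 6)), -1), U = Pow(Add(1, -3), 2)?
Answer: 0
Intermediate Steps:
U = 4 (U = Pow(-2, 2) = 4)
g = Rational(1, 17) (g = Pow(Add(5, 12), -1) = Pow(17, -1) = Rational(1, 17) ≈ 0.058824)
Function('F')(N, s) = 18 (Function('F')(N, s) = Add(2, Pow(4, 2)) = Add(2, 16) = 18)
Mul(Mul(Mul(9, 0), Function('F')(-10, g)), -29) = Mul(Mul(Mul(9, 0), 18), -29) = Mul(Mul(0, 18), -29) = Mul(0, -29) = 0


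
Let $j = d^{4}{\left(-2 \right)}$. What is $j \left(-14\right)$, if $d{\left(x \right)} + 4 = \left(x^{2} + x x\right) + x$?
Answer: $-224$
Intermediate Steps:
$d{\left(x \right)} = -4 + x + 2 x^{2}$ ($d{\left(x \right)} = -4 + \left(\left(x^{2} + x x\right) + x\right) = -4 + \left(\left(x^{2} + x^{2}\right) + x\right) = -4 + \left(2 x^{2} + x\right) = -4 + \left(x + 2 x^{2}\right) = -4 + x + 2 x^{2}$)
$j = 16$ ($j = \left(-4 - 2 + 2 \left(-2\right)^{2}\right)^{4} = \left(-4 - 2 + 2 \cdot 4\right)^{4} = \left(-4 - 2 + 8\right)^{4} = 2^{4} = 16$)
$j \left(-14\right) = 16 \left(-14\right) = -224$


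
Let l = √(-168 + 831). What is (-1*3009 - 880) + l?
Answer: -3889 + √663 ≈ -3863.3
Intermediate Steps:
l = √663 ≈ 25.749
(-1*3009 - 880) + l = (-1*3009 - 880) + √663 = (-3009 - 880) + √663 = -3889 + √663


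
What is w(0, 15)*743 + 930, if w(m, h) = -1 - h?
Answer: -10958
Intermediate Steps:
w(0, 15)*743 + 930 = (-1 - 1*15)*743 + 930 = (-1 - 15)*743 + 930 = -16*743 + 930 = -11888 + 930 = -10958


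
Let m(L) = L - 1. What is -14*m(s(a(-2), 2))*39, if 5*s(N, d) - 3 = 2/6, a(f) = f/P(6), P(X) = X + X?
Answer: 182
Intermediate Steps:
P(X) = 2*X
a(f) = f/12 (a(f) = f/((2*6)) = f/12)
s(N, d) = ⅔ (s(N, d) = ⅗ + (2/6)/5 = ⅗ + (2*(⅙))/5 = ⅗ + (⅕)*(⅓) = ⅗ + 1/15 = ⅔)
m(L) = -1 + L
-14*m(s(a(-2), 2))*39 = -14*(-1 + ⅔)*39 = -14*(-⅓)*39 = (14/3)*39 = 182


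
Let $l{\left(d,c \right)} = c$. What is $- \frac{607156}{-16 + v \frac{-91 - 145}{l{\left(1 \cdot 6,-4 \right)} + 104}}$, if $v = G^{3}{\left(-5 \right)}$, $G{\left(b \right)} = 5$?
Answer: $\frac{607156}{311} \approx 1952.3$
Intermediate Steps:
$v = 125$ ($v = 5^{3} = 125$)
$- \frac{607156}{-16 + v \frac{-91 - 145}{l{\left(1 \cdot 6,-4 \right)} + 104}} = - \frac{607156}{-16 + 125 \frac{-91 - 145}{-4 + 104}} = - \frac{607156}{-16 + 125 \left(- \frac{236}{100}\right)} = - \frac{607156}{-16 + 125 \left(\left(-236\right) \frac{1}{100}\right)} = - \frac{607156}{-16 + 125 \left(- \frac{59}{25}\right)} = - \frac{607156}{-16 - 295} = - \frac{607156}{-311} = \left(-607156\right) \left(- \frac{1}{311}\right) = \frac{607156}{311}$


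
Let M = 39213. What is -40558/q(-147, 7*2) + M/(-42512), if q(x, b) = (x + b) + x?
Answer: 30593251/212560 ≈ 143.93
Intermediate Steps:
q(x, b) = b + 2*x (q(x, b) = (b + x) + x = b + 2*x)
-40558/q(-147, 7*2) + M/(-42512) = -40558/(7*2 + 2*(-147)) + 39213/(-42512) = -40558/(14 - 294) + 39213*(-1/42512) = -40558/(-280) - 39213/42512 = -40558*(-1/280) - 39213/42512 = 2897/20 - 39213/42512 = 30593251/212560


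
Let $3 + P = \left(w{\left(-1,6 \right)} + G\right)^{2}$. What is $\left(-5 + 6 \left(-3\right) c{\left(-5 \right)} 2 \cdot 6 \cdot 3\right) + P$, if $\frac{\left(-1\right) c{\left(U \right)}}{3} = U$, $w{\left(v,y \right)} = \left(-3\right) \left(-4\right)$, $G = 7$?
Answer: $-9367$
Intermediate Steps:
$w{\left(v,y \right)} = 12$
$c{\left(U \right)} = - 3 U$
$P = 358$ ($P = -3 + \left(12 + 7\right)^{2} = -3 + 19^{2} = -3 + 361 = 358$)
$\left(-5 + 6 \left(-3\right) c{\left(-5 \right)} 2 \cdot 6 \cdot 3\right) + P = \left(-5 + 6 \left(-3\right) \left(\left(-3\right) \left(-5\right)\right) 2 \cdot 6 \cdot 3\right) + 358 = \left(-5 + \left(-18\right) 15 \cdot 12 \cdot 3\right) + 358 = \left(-5 - 9720\right) + 358 = -9725 + 358 = -9367$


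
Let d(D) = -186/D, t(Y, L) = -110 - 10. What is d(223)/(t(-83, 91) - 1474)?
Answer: 93/177731 ≈ 0.00052326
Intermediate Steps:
t(Y, L) = -120
d(223)/(t(-83, 91) - 1474) = (-186/223)/(-120 - 1474) = -186*1/223/(-1594) = -186/223*(-1/1594) = 93/177731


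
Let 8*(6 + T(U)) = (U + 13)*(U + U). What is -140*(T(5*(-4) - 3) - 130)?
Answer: 10990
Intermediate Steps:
T(U) = -6 + U*(13 + U)/4 (T(U) = -6 + ((U + 13)*(U + U))/8 = -6 + ((13 + U)*(2*U))/8 = -6 + (2*U*(13 + U))/8 = -6 + U*(13 + U)/4)
-140*(T(5*(-4) - 3) - 130) = -140*((-6 + (5*(-4) - 3)**2/4 + 13*(5*(-4) - 3)/4) - 130) = -140*((-6 + (-20 - 3)**2/4 + 13*(-20 - 3)/4) - 130) = -140*((-6 + (1/4)*(-23)**2 + (13/4)*(-23)) - 130) = -140*((-6 + (1/4)*529 - 299/4) - 130) = -140*((-6 + 529/4 - 299/4) - 130) = -140*(103/2 - 130) = -140*(-157/2) = 10990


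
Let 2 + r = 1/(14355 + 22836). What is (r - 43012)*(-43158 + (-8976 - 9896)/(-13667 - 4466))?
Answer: 1251895808973426566/674384403 ≈ 1.8564e+9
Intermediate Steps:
r = -74381/37191 (r = -2 + 1/(14355 + 22836) = -2 + 1/37191 = -74381/37191 ≈ -2.0000)
(r - 43012)*(-43158 + (-8976 - 9896)/(-13667 - 4466)) = (-74381/37191 - 43012)*(-43158 + (-8976 - 9896)/(-13667 - 4466)) = -1599733673*(-43158 - 18872/(-18133))/37191 = -1599733673*(-43158 - 18872*(-1/18133))/37191 = -1599733673*(-43158 + 18872/18133)/37191 = -1599733673/37191*(-782565142/18133) = 1251895808973426566/674384403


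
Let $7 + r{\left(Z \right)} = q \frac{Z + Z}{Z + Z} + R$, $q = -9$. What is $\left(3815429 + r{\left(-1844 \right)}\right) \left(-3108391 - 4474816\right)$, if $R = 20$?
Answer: $-28933218233631$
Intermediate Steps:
$r{\left(Z \right)} = 4$ ($r{\left(Z \right)} = -7 + \left(- 9 \frac{Z + Z}{Z + Z} + 20\right) = -7 + \left(- 9 \frac{2 Z}{2 Z} + 20\right) = -7 - \left(-20 + 9 \cdot 2 Z \frac{1}{2 Z}\right) = -7 + \left(\left(-9\right) 1 + 20\right) = -7 + \left(-9 + 20\right) = -7 + 11 = 4$)
$\left(3815429 + r{\left(-1844 \right)}\right) \left(-3108391 - 4474816\right) = \left(3815429 + 4\right) \left(-3108391 - 4474816\right) = 3815433 \left(-7583207\right) = -28933218233631$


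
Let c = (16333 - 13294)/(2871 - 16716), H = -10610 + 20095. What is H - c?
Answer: 43774288/4615 ≈ 9485.2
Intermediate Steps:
H = 9485
c = -1013/4615 (c = 3039/(-13845) = 3039*(-1/13845) = -1013/4615 ≈ -0.21950)
H - c = 9485 - 1*(-1013/4615) = 9485 + 1013/4615 = 43774288/4615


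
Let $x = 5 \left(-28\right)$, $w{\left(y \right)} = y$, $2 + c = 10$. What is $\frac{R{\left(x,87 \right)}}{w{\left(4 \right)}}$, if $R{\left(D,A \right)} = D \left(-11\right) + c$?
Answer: $387$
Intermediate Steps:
$c = 8$ ($c = -2 + 10 = 8$)
$x = -140$
$R{\left(D,A \right)} = 8 - 11 D$ ($R{\left(D,A \right)} = D \left(-11\right) + 8 = - 11 D + 8 = 8 - 11 D$)
$\frac{R{\left(x,87 \right)}}{w{\left(4 \right)}} = \frac{8 - -1540}{4} = \left(8 + 1540\right) \frac{1}{4} = 1548 \cdot \frac{1}{4} = 387$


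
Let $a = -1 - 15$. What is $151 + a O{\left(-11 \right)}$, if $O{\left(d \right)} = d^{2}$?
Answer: $-1785$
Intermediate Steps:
$a = -16$ ($a = -1 - 15 = -16$)
$151 + a O{\left(-11 \right)} = 151 - 16 \left(-11\right)^{2} = 151 - 1936 = -1785$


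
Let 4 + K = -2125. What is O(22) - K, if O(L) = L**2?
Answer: 2613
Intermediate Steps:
K = -2129 (K = -4 - 2125 = -2129)
O(22) - K = 22**2 - 1*(-2129) = 484 + 2129 = 2613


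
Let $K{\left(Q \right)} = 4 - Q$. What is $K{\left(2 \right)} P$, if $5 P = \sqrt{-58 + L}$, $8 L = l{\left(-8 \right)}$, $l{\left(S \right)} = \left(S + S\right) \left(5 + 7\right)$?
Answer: $\frac{2 i \sqrt{82}}{5} \approx 3.6222 i$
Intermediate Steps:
$l{\left(S \right)} = 24 S$ ($l{\left(S \right)} = 2 S 12 = 24 S$)
$L = -24$ ($L = \frac{24 \left(-8\right)}{8} = \frac{1}{8} \left(-192\right) = -24$)
$P = \frac{i \sqrt{82}}{5}$ ($P = \frac{\sqrt{-58 - 24}}{5} = \frac{\sqrt{-82}}{5} = \frac{i \sqrt{82}}{5} \approx 1.8111 i$)
$K{\left(2 \right)} P = \left(4 - 2\right) \frac{i \sqrt{82}}{5} = 2 \frac{i \sqrt{82}}{5} = \frac{2 i \sqrt{82}}{5}$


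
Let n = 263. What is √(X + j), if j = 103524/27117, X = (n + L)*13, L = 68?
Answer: 5*√14075286747/9039 ≈ 65.626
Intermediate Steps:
X = 4303 (X = (263 + 68)*13 = 331*13 = 4303)
j = 34508/9039 (j = 103524*(1/27117) = 34508/9039 ≈ 3.8177)
√(X + j) = √(4303 + 34508/9039) = √(38929325/9039) = 5*√14075286747/9039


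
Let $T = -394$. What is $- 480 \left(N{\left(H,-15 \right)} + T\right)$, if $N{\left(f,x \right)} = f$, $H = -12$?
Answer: $194880$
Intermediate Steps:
$- 480 \left(N{\left(H,-15 \right)} + T\right) = - 480 \left(-12 - 394\right) = \left(-480\right) \left(-406\right) = 194880$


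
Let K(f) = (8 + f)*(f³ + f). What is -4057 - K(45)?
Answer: -4836067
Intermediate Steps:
K(f) = (8 + f)*(f + f³)
-4057 - K(45) = -4057 - 45*(8 + 45 + 45³ + 8*45²) = -4057 - 45*(8 + 45 + 91125 + 8*2025) = -4057 - 45*(8 + 45 + 91125 + 16200) = -4057 - 45*107378 = -4057 - 1*4832010 = -4057 - 4832010 = -4836067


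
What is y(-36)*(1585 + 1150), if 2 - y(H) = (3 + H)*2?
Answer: 185980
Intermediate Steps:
y(H) = -4 - 2*H (y(H) = 2 - (3 + H)*2 = 2 - (6 + 2*H) = 2 + (-6 - 2*H) = -4 - 2*H)
y(-36)*(1585 + 1150) = (-4 - 2*(-36))*(1585 + 1150) = (-4 + 72)*2735 = 68*2735 = 185980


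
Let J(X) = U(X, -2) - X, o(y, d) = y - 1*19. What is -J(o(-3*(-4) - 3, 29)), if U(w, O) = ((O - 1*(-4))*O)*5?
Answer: 10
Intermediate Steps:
U(w, O) = 5*O*(4 + O) (U(w, O) = ((O + 4)*O)*5 = ((4 + O)*O)*5 = (O*(4 + O))*5 = 5*O*(4 + O))
o(y, d) = -19 + y (o(y, d) = y - 19 = -19 + y)
J(X) = -20 - X (J(X) = 5*(-2)*(4 - 2) - X = 5*(-2)*2 - X = -20 - X)
-J(o(-3*(-4) - 3, 29)) = -(-20 - (-19 + (-3*(-4) - 3))) = -(-20 - (-19 + (12 - 3))) = -(-20 - (-19 + 9)) = -(-20 - 1*(-10)) = -(-20 + 10) = -1*(-10) = 10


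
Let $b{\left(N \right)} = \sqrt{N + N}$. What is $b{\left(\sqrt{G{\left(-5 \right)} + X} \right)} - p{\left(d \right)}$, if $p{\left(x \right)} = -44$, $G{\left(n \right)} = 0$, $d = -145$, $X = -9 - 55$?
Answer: $44 + 2 \sqrt{2} \left(1 + i\right) \approx 46.828 + 2.8284 i$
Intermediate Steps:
$X = -64$
$b{\left(N \right)} = \sqrt{2} \sqrt{N}$ ($b{\left(N \right)} = \sqrt{2 N} = \sqrt{2} \sqrt{N}$)
$b{\left(\sqrt{G{\left(-5 \right)} + X} \right)} - p{\left(d \right)} = \sqrt{2} \sqrt{\sqrt{0 - 64}} - -44 = \sqrt{2} \sqrt{\sqrt{-64}} + 44 = \sqrt{2} \sqrt{8 i} + 44 = \sqrt{2} \cdot 2 \left(1 + i\right) + 44 = 2 \sqrt{2} \left(1 + i\right) + 44 = 44 + 2 \sqrt{2} \left(1 + i\right)$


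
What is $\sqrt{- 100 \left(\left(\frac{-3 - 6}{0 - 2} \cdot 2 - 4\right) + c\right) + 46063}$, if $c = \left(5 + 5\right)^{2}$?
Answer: $\sqrt{35563} \approx 188.58$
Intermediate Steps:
$c = 100$ ($c = 10^{2} = 100$)
$\sqrt{- 100 \left(\left(\frac{-3 - 6}{0 - 2} \cdot 2 - 4\right) + c\right) + 46063} = \sqrt{- 100 \left(\left(\frac{-3 - 6}{0 - 2} \cdot 2 - 4\right) + 100\right) + 46063} = \sqrt{- 100 \left(\left(\frac{-3 - 6}{-2} \cdot 2 - 4\right) + 100\right) + 46063} = \sqrt{- 100 \left(\left(\left(-9\right) \left(- \frac{1}{2}\right) 2 - 4\right) + 100\right) + 46063} = \sqrt{- 100 \left(\left(\frac{9}{2} \cdot 2 - 4\right) + 100\right) + 46063} = \sqrt{- 100 \left(\left(9 - 4\right) + 100\right) + 46063} = \sqrt{- 100 \left(5 + 100\right) + 46063} = \sqrt{\left(-100\right) 105 + 46063} = \sqrt{-10500 + 46063} = \sqrt{35563}$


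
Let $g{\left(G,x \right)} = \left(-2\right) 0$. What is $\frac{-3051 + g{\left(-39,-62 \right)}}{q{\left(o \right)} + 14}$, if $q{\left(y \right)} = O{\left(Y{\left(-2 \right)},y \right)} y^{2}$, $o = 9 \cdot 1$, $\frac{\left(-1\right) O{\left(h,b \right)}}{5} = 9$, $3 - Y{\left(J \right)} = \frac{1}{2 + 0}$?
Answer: $\frac{3051}{3631} \approx 0.84026$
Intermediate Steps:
$Y{\left(J \right)} = \frac{5}{2}$ ($Y{\left(J \right)} = 3 - \frac{1}{2 + 0} = 3 - \frac{1}{2} = \frac{5}{2}$)
$O{\left(h,b \right)} = -45$ ($O{\left(h,b \right)} = \left(-5\right) 9 = -45$)
$g{\left(G,x \right)} = 0$
$o = 9$
$q{\left(y \right)} = - 45 y^{2}$
$\frac{-3051 + g{\left(-39,-62 \right)}}{q{\left(o \right)} + 14} = \frac{-3051 + 0}{- 45 \cdot 9^{2} + 14} = - \frac{3051}{\left(-45\right) 81 + 14} = - \frac{3051}{-3645 + 14} = - \frac{3051}{-3631} = \left(-3051\right) \left(- \frac{1}{3631}\right) = \frac{3051}{3631}$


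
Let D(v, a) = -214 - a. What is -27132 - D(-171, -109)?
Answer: -27027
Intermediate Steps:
-27132 - D(-171, -109) = -27132 - (-214 - 1*(-109)) = -27132 - (-214 + 109) = -27132 - 1*(-105) = -27132 + 105 = -27027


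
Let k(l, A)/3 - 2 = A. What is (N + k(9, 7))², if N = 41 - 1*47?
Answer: 441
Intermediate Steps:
k(l, A) = 6 + 3*A
N = -6 (N = 41 - 47 = -6)
(N + k(9, 7))² = (-6 + (6 + 3*7))² = (-6 + (6 + 21))² = (-6 + 27)² = 21² = 441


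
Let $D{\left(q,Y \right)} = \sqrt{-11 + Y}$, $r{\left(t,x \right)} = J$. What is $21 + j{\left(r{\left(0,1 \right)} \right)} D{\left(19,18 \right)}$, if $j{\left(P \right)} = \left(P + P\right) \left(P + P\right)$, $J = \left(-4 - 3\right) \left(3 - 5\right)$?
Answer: $21 + 784 \sqrt{7} \approx 2095.3$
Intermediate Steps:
$J = 14$ ($J = \left(-7\right) \left(-2\right) = 14$)
$r{\left(t,x \right)} = 14$
$j{\left(P \right)} = 4 P^{2}$ ($j{\left(P \right)} = 2 P 2 P = 4 P^{2}$)
$21 + j{\left(r{\left(0,1 \right)} \right)} D{\left(19,18 \right)} = 21 + 4 \cdot 14^{2} \sqrt{-11 + 18} = 21 + 4 \cdot 196 \sqrt{7} = 21 + 784 \sqrt{7}$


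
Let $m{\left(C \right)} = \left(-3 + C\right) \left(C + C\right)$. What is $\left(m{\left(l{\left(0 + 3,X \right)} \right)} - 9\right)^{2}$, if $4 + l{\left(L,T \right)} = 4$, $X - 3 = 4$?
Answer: $81$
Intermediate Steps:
$X = 7$ ($X = 3 + 4 = 7$)
$l{\left(L,T \right)} = 0$ ($l{\left(L,T \right)} = -4 + 4 = 0$)
$m{\left(C \right)} = 2 C \left(-3 + C\right)$ ($m{\left(C \right)} = \left(-3 + C\right) 2 C = 2 C \left(-3 + C\right)$)
$\left(m{\left(l{\left(0 + 3,X \right)} \right)} - 9\right)^{2} = \left(2 \cdot 0 \left(-3 + 0\right) - 9\right)^{2} = \left(2 \cdot 0 \left(-3\right) - 9\right)^{2} = \left(0 - 9\right)^{2} = \left(-9\right)^{2} = 81$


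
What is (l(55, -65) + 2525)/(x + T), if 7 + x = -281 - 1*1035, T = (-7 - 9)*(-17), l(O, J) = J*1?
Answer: -2460/1051 ≈ -2.3406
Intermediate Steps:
l(O, J) = J
T = 272 (T = -16*(-17) = 272)
x = -1323 (x = -7 + (-281 - 1*1035) = -7 + (-281 - 1035) = -7 - 1316 = -1323)
(l(55, -65) + 2525)/(x + T) = (-65 + 2525)/(-1323 + 272) = 2460/(-1051) = 2460*(-1/1051) = -2460/1051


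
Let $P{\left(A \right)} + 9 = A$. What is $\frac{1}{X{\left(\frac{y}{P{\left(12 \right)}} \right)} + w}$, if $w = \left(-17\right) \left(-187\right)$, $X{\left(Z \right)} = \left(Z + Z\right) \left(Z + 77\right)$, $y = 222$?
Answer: $\frac{1}{25527} \approx 3.9174 \cdot 10^{-5}$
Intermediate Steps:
$P{\left(A \right)} = -9 + A$
$X{\left(Z \right)} = 2 Z \left(77 + Z\right)$
$w = 3179$
$\frac{1}{X{\left(\frac{y}{P{\left(12 \right)}} \right)} + w} = \frac{1}{2 \frac{222}{-9 + 12} \left(77 + \frac{222}{-9 + 12}\right) + 3179} = \frac{1}{2 \cdot \frac{222}{3} \left(77 + \frac{222}{3}\right) + 3179} = \frac{1}{2 \cdot 222 \cdot \frac{1}{3} \left(77 + 222 \cdot \frac{1}{3}\right) + 3179} = \frac{1}{2 \cdot 74 \left(77 + 74\right) + 3179} = \frac{1}{2 \cdot 74 \cdot 151 + 3179} = \frac{1}{22348 + 3179} = \frac{1}{25527}$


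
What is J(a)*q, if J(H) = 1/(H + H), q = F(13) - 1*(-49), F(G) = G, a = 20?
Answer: 31/20 ≈ 1.5500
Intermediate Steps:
q = 62 (q = 13 - 1*(-49) = 13 + 49 = 62)
J(H) = 1/(2*H)
J(a)*q = ((1/2)/20)*62 = ((1/2)*(1/20))*62 = (1/40)*62 = 31/20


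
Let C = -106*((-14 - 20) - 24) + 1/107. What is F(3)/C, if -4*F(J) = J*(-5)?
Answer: 535/877116 ≈ 0.00060995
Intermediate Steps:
F(J) = 5*J/4 (F(J) = -J*(-5)/4 = -(-5)*J/4 = 5*J/4)
C = 657837/107 (C = -106*(-34 - 24) + 1/107 = -106*(-58) + 1/107 = 6148 + 1/107 = 657837/107 ≈ 6148.0)
F(3)/C = ((5/4)*3)/(657837/107) = (15/4)*(107/657837) = 535/877116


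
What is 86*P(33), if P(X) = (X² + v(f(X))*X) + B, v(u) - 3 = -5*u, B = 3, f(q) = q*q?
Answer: -15350484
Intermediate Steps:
f(q) = q²
v(u) = 3 - 5*u
P(X) = 3 + X² + X*(3 - 5*X²) (P(X) = (X² + (3 - 5*X²)*X) + 3 = (X² + X*(3 - 5*X²)) + 3 = 3 + X² + X*(3 - 5*X²))
86*P(33) = 86*(3 + 33² - 1*33*(-3 + 5*33²)) = 86*(3 + 1089 - 1*33*(-3 + 5*1089)) = 86*(3 + 1089 - 1*33*(-3 + 5445)) = 86*(3 + 1089 - 1*33*5442) = 86*(3 + 1089 - 179586) = 86*(-178494) = -15350484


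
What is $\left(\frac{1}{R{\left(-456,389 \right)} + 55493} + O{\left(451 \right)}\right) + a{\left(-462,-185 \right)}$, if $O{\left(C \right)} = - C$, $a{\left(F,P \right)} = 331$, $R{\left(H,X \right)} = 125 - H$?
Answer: $- \frac{6728879}{56074} \approx -120.0$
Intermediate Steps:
$\left(\frac{1}{R{\left(-456,389 \right)} + 55493} + O{\left(451 \right)}\right) + a{\left(-462,-185 \right)} = \left(\frac{1}{\left(125 - -456\right) + 55493} - 451\right) + 331 = \left(\frac{1}{\left(125 + 456\right) + 55493} - 451\right) + 331 = \left(\frac{1}{581 + 55493} - 451\right) + 331 = \left(\frac{1}{56074} - 451\right) + 331 = - \frac{25289373}{56074} + 331 = - \frac{6728879}{56074}$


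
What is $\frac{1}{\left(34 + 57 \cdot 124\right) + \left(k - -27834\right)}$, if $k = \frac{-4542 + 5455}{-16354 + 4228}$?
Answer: $\frac{12126}{423633023} \approx 2.8624 \cdot 10^{-5}$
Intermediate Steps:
$k = - \frac{913}{12126}$ ($k = \frac{913}{-12126} = 913 \left(- \frac{1}{12126}\right) = - \frac{913}{12126} \approx -0.075293$)
$\frac{1}{\left(34 + 57 \cdot 124\right) + \left(k - -27834\right)} = \frac{1}{\left(34 + 57 \cdot 124\right) - - \frac{337514171}{12126}} = \frac{1}{\left(34 + 7068\right) + \left(- \frac{913}{12126} + 27834\right)} = \frac{1}{7102 + \frac{337514171}{12126}} = \frac{1}{\frac{423633023}{12126}} = \frac{12126}{423633023}$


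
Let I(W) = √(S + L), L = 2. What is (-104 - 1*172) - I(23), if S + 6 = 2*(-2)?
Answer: -276 - 2*I*√2 ≈ -276.0 - 2.8284*I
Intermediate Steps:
S = -10 (S = -6 + 2*(-2) = -6 - 4 = -10)
I(W) = 2*I*√2 (I(W) = √(-10 + 2) = √(-8) = 2*I*√2)
(-104 - 1*172) - I(23) = (-104 - 1*172) - 2*I*√2 = (-104 - 172) - 2*I*√2 = -276 - 2*I*√2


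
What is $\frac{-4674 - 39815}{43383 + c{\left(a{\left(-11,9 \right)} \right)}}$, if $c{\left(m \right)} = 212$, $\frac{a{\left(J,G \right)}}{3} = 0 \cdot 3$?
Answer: $- \frac{44489}{43595} \approx -1.0205$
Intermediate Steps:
$a{\left(J,G \right)} = 0$ ($a{\left(J,G \right)} = 3 \cdot 0 \cdot 3 = 3 \cdot 0 = 0$)
$\frac{-4674 - 39815}{43383 + c{\left(a{\left(-11,9 \right)} \right)}} = \frac{-4674 - 39815}{43383 + 212} = - \frac{44489}{43595}$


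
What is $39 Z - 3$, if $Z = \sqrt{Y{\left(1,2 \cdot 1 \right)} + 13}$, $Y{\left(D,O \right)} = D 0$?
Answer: $-3 + 39 \sqrt{13} \approx 137.62$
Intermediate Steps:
$Y{\left(D,O \right)} = 0$
$Z = \sqrt{13}$ ($Z = \sqrt{0 + 13} = \sqrt{13} \approx 3.6056$)
$39 Z - 3 = 39 \sqrt{13} - 3 = -3 + 39 \sqrt{13}$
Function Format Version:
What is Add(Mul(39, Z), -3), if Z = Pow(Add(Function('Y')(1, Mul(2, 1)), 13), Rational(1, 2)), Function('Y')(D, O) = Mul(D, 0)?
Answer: Add(-3, Mul(39, Pow(13, Rational(1, 2)))) ≈ 137.62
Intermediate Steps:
Function('Y')(D, O) = 0
Z = Pow(13, Rational(1, 2)) (Z = Pow(Add(0, 13), Rational(1, 2)) = Pow(13, Rational(1, 2)) ≈ 3.6056)
Add(Mul(39, Z), -3) = Add(Mul(39, Pow(13, Rational(1, 2))), -3) = Add(-3, Mul(39, Pow(13, Rational(1, 2))))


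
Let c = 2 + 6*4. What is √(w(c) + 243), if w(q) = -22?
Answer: √221 ≈ 14.866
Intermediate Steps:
c = 26 (c = 2 + 24 = 26)
√(w(c) + 243) = √(-22 + 243) = √221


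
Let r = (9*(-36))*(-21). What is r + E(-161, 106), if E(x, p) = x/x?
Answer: 6805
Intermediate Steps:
E(x, p) = 1
r = 6804 (r = -324*(-21) = 6804)
r + E(-161, 106) = 6804 + 1 = 6805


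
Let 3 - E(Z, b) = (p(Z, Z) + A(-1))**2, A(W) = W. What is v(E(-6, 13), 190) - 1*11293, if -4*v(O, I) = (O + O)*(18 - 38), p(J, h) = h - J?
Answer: -11273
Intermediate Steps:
E(Z, b) = 2 (E(Z, b) = 3 - ((Z - Z) - 1)**2 = 3 - (0 - 1)**2 = 3 - 1*(-1)**2 = 3 - 1*1 = 3 - 1 = 2)
v(O, I) = 10*O (v(O, I) = -(O + O)*(18 - 38)/4 = -2*O*(-20)/4 = -(-10)*O = 10*O)
v(E(-6, 13), 190) - 1*11293 = 10*2 - 1*11293 = 20 - 11293 = -11273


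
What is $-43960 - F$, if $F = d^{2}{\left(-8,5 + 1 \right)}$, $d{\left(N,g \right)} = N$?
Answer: $-44024$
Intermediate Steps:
$F = 64$ ($F = \left(-8\right)^{2} = 64$)
$-43960 - F = -43960 - 64 = -44024$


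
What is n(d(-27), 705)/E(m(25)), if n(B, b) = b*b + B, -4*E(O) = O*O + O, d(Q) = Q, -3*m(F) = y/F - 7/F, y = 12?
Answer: 223649100/7 ≈ 3.1950e+7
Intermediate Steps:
m(F) = -5/(3*F) (m(F) = -(12/F - 7/F)/3 = -5/(3*F))
E(O) = -O/4 - O**2/4 (E(O) = -(O*O + O)/4 = -(O**2 + O)/4 = -(O + O**2)/4 = -O/4 - O**2/4)
n(B, b) = B + b**2 (n(B, b) = b**2 + B = B + b**2)
n(d(-27), 705)/E(m(25)) = (-27 + 705**2)/((-(-5/3/25)*(1 - 5/3/25)/4)) = (-27 + 497025)/((-(-5/3*1/25)*(1 - 5/3*1/25)/4)) = 496998/((-1/4*(-1/15)*(1 - 1/15))) = 496998/((-1/4*(-1/15)*14/15)) = 496998/(7/450) = 496998*(450/7) = 223649100/7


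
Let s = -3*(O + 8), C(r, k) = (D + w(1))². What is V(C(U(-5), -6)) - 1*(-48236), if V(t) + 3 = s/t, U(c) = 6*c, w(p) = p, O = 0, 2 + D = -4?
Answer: 1205801/25 ≈ 48232.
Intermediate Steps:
D = -6 (D = -2 - 4 = -6)
C(r, k) = 25 (C(r, k) = (-6 + 1)² = (-5)² = 25)
s = -24 (s = -3*(0 + 8) = -3*8 = -24)
V(t) = -3 - 24/t
V(C(U(-5), -6)) - 1*(-48236) = (-3 - 24/25) - 1*(-48236) = (-3 - 24*1/25) + 48236 = (-3 - 24/25) + 48236 = -99/25 + 48236 = 1205801/25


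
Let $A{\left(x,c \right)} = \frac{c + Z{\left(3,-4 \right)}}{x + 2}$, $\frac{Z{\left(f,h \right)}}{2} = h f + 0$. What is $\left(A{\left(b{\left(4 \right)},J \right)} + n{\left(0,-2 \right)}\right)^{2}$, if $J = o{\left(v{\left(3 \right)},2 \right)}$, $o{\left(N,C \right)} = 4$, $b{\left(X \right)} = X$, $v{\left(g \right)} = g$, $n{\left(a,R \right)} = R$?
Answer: $\frac{256}{9} \approx 28.444$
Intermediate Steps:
$Z{\left(f,h \right)} = 2 f h$ ($Z{\left(f,h \right)} = 2 \left(h f + 0\right) = 2 \left(f h + 0\right) = 2 f h$)
$J = 4$
$A{\left(x,c \right)} = \frac{-24 + c}{2 + x}$ ($A{\left(x,c \right)} = \frac{c + 2 \cdot 3 \left(-4\right)}{x + 2} = \frac{c - 24}{2 + x} = \frac{-24 + c}{2 + x}$)
$\left(A{\left(b{\left(4 \right)},J \right)} + n{\left(0,-2 \right)}\right)^{2} = \left(\frac{-24 + 4}{2 + 4} - 2\right)^{2} = \left(\frac{1}{6} \left(-20\right) - 2\right)^{2} = \left(- \frac{10}{3} - 2\right)^{2} = \left(- \frac{16}{3}\right)^{2} = \frac{256}{9}$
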